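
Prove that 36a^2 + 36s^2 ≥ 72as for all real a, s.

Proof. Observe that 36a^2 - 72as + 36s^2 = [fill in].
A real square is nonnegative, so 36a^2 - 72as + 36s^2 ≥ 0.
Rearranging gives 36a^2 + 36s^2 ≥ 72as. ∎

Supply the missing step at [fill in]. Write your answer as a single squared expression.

The leading and trailing coefficients are 6^2 and 6^2, and 72 = 2·6·6, so the trinomial is (6a - 6s)^2.
Hence 36a^2 - 72as + 36s^2 ≥ 0.

(6a - 6s)^2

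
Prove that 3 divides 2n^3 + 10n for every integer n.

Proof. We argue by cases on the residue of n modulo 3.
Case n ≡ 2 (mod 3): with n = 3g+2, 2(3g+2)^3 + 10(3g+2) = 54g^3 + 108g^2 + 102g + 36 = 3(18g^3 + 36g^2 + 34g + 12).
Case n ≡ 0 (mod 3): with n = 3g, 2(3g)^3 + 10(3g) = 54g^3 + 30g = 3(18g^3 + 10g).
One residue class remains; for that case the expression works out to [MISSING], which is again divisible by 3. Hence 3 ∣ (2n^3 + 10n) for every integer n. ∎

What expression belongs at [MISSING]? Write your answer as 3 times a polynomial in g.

3(18g^3 + 18g^2 + 16g + 4)

The residues treated are {2, 0}, so the missing case is n ≡ 1 (mod 3); write n = 3g+1.
Then 2(3g+1)^3 + 10(3g+1) = 54g^3 + 54g^2 + 48g + 12 = 3(18g^3 + 18g^2 + 16g + 4).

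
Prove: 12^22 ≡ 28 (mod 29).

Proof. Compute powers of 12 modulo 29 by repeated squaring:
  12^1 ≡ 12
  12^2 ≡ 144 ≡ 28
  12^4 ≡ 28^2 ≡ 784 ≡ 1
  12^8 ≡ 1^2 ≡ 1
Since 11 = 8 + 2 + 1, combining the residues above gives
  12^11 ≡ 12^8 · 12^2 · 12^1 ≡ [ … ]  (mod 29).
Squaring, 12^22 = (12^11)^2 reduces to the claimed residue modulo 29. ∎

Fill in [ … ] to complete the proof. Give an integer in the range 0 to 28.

17

12^8 · 12^2 · 12^1 ≡ 1 · 28 · 12 = 336.
336 mod 29 = 17, so 12^11 ≡ 17 (mod 29).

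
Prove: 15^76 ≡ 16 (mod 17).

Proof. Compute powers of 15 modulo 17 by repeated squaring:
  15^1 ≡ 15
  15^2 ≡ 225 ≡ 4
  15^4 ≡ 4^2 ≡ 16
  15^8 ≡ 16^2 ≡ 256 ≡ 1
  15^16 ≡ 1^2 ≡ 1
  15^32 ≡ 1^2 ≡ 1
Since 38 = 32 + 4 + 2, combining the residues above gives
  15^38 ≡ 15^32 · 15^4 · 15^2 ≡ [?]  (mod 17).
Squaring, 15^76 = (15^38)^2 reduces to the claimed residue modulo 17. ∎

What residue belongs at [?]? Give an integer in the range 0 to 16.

Multiply the listed residues: 1 · 16 · 4 = 16 → 64.
Reducing modulo 17: 64 = 3·17 + 13, so 15^38 ≡ 13.

13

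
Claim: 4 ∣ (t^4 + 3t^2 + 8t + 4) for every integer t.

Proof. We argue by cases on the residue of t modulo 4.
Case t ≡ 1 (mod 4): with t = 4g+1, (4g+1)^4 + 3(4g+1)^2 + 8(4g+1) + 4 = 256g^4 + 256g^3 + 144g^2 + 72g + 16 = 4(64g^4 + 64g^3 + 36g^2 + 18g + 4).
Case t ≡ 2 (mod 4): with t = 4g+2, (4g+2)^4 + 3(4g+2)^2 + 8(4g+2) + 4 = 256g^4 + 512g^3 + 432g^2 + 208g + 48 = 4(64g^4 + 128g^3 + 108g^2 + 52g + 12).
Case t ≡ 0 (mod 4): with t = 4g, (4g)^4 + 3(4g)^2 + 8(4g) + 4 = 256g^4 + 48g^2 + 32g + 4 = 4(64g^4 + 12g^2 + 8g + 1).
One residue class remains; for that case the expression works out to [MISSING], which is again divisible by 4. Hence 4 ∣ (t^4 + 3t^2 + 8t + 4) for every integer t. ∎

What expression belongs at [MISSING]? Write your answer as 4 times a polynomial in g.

Only t ≡ 3 (mod 4) is unaccounted for. Put t = 4g+3:
(4g+3)^4 + 3(4g+3)^2 + 8(4g+3) + 4 expands to 256g^4 + 768g^3 + 912g^2 + 536g + 136,
and factoring out 4 leaves 4(64g^4 + 192g^3 + 228g^2 + 134g + 34).

4(64g^4 + 192g^3 + 228g^2 + 134g + 34)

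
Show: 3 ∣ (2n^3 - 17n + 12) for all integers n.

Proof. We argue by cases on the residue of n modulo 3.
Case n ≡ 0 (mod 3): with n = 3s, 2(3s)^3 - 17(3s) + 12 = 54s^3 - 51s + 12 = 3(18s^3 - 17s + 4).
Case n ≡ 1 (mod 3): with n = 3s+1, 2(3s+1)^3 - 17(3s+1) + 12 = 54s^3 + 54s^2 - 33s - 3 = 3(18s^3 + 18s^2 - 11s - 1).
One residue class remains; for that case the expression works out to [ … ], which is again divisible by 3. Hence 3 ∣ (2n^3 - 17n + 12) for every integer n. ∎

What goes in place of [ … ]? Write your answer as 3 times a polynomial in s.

3(18s^3 + 36s^2 + 7s - 2)

Only n ≡ 2 (mod 3) is unaccounted for. Put n = 3s+2:
2(3s+2)^3 - 17(3s+2) + 12 expands to 54s^3 + 108s^2 + 21s - 6,
and factoring out 3 leaves 3(18s^3 + 36s^2 + 7s - 2).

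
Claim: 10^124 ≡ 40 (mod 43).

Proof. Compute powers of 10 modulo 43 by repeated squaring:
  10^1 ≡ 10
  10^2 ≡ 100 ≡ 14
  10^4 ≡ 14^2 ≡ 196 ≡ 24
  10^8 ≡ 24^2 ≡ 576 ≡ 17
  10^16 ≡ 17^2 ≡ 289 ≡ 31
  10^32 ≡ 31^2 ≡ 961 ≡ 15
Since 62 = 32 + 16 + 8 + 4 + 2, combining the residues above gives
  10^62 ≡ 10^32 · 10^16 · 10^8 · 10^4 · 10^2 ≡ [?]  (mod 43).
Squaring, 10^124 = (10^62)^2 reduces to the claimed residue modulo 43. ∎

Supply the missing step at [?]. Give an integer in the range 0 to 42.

Multiply the listed residues: 15 · 31 · 17 · 24 · 14 = 465 → 7905 → 189720 → 2656080.
Reducing modulo 43: 2656080 = 61769·43 + 13, so 10^62 ≡ 13.

13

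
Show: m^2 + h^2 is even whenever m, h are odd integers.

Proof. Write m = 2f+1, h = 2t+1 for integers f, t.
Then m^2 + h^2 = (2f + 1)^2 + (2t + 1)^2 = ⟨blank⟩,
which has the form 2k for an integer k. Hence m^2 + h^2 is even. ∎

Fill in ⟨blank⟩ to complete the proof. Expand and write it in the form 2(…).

Expanding: (2f + 1)^2 + (2t + 1)^2 = 4f^2 + 4f + 4t^2 + 4t + 2.
Every term is even; pulling out the factor of 2 gives 2(2f^2 + 2f + 2t^2 + 2t + 1).

2(2f^2 + 2f + 2t^2 + 2t + 1)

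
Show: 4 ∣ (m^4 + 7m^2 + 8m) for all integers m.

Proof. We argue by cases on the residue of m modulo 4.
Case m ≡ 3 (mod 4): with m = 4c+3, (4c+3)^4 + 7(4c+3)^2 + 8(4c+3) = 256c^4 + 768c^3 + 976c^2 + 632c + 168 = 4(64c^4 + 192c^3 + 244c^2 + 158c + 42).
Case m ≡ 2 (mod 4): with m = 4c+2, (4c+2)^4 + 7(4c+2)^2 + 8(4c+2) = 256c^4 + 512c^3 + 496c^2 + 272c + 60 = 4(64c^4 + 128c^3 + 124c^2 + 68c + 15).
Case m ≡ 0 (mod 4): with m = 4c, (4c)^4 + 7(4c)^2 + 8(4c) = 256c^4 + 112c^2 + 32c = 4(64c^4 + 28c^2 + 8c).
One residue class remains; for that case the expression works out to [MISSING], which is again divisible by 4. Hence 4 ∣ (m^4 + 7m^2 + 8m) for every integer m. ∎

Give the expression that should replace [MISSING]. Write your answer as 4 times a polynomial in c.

The residues treated are {3, 2, 0}, so the missing case is m ≡ 1 (mod 4); write m = 4c+1.
Then (4c+1)^4 + 7(4c+1)^2 + 8(4c+1) = 256c^4 + 256c^3 + 208c^2 + 104c + 16 = 4(64c^4 + 64c^3 + 52c^2 + 26c + 4).

4(64c^4 + 64c^3 + 52c^2 + 26c + 4)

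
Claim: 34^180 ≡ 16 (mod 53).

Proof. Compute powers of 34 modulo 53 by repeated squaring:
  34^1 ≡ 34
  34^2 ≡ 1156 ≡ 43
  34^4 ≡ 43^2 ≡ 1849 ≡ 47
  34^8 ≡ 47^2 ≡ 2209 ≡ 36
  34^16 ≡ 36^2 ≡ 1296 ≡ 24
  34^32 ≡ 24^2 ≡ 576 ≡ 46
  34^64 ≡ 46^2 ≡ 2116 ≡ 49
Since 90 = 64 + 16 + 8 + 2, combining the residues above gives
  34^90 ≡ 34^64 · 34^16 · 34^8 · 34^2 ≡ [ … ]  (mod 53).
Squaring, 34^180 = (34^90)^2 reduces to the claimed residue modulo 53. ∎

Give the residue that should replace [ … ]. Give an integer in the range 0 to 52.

4

Multiply the listed residues: 49 · 24 · 36 · 43 = 1176 → 42336 → 1820448.
Reducing modulo 53: 1820448 = 34348·53 + 4, so 34^90 ≡ 4.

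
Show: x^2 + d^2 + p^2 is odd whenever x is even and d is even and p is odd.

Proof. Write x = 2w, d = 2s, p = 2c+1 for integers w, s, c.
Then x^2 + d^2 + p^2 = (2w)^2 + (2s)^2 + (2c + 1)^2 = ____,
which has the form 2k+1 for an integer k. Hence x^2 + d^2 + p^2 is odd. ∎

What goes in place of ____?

(2w)^2 + (2s)^2 + (2c + 1)^2 = 4c^2 + 4c + 4s^2 + 4w^2 + 1
= 2(2c^2 + 2c + 2s^2 + 2w^2) + 1.
Since 2c^2 + 2c + 2s^2 + 2w^2 is an integer, the sum of squares is of the form 2k+1 for an integer k.

2(2c^2 + 2c + 2s^2 + 2w^2) + 1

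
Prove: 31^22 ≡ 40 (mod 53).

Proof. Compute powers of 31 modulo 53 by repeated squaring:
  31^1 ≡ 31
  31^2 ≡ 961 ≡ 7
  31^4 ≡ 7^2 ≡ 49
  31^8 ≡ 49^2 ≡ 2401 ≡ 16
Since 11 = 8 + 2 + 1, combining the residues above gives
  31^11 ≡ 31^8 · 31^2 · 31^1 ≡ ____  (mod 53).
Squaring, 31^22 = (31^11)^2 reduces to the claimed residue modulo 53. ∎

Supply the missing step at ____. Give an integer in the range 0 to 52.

31^8 · 31^2 · 31^1 ≡ 16 · 7 · 31 = 3472.
3472 mod 53 = 27, so 31^11 ≡ 27 (mod 53).

27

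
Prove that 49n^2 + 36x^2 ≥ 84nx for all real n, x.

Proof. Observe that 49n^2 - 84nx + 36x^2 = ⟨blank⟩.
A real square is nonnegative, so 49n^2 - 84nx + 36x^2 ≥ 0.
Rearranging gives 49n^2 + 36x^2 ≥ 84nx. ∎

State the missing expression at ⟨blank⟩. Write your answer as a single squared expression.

49n^2 - 84nx + 36x^2 is a perfect-square trinomial: the outer terms are (7n)^2 and (6x)^2, and the cross term is -2·7n·6x.
So 49n^2 - 84nx + 36x^2 = (7n - 6x)^2 ≥ 0.

(7n - 6x)^2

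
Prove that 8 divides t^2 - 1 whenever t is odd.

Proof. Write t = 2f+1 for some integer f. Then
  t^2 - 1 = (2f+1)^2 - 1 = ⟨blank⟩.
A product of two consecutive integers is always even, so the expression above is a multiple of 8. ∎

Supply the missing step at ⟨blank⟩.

4f(f + 1)

(2f+1)^2 - 1 = 4f^2 + 4f + 1 - 1 = 4f^2 + 4f = 4f(f+1).
Since f and f+1 are consecutive, f(f+1) is even, and 4·(even) is a multiple of 8.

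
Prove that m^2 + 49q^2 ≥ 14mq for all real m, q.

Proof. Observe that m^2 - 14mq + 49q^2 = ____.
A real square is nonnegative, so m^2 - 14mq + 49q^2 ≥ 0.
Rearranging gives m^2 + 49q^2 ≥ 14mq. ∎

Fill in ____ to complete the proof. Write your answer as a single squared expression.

The leading and trailing coefficients are 1^2 and 7^2, and 14 = 2·1·7, so the trinomial is (m - 7q)^2.
Hence m^2 - 14mq + 49q^2 ≥ 0.

(m - 7q)^2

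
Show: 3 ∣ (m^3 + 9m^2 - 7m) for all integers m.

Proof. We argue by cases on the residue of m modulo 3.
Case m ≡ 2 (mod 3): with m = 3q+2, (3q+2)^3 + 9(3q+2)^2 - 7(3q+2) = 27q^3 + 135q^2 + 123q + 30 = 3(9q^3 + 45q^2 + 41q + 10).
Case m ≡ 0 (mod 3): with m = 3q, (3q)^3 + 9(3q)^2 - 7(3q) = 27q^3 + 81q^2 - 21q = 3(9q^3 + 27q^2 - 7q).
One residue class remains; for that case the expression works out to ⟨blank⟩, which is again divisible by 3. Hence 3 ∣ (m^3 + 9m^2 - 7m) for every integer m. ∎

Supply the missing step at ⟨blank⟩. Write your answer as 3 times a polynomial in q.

3(9q^3 + 36q^2 + 14q + 1)

The residues treated are {2, 0}, so the missing case is m ≡ 1 (mod 3); write m = 3q+1.
Then (3q+1)^3 + 9(3q+1)^2 - 7(3q+1) = 27q^3 + 108q^2 + 42q + 3 = 3(9q^3 + 36q^2 + 14q + 1).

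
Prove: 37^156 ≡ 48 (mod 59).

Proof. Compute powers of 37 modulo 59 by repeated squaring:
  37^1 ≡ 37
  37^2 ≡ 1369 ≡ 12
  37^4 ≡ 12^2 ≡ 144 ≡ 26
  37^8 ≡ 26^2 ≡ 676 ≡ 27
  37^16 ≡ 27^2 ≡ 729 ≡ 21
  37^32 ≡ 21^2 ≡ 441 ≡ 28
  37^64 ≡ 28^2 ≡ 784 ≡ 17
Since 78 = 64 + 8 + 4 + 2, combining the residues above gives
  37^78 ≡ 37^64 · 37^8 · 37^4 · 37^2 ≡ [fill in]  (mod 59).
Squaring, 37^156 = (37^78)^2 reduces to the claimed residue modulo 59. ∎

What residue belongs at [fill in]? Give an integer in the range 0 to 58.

37^64 · 37^8 · 37^4 · 37^2 ≡ 17 · 27 · 26 · 12 = 143208.
143208 mod 59 = 15, so 37^78 ≡ 15 (mod 59).

15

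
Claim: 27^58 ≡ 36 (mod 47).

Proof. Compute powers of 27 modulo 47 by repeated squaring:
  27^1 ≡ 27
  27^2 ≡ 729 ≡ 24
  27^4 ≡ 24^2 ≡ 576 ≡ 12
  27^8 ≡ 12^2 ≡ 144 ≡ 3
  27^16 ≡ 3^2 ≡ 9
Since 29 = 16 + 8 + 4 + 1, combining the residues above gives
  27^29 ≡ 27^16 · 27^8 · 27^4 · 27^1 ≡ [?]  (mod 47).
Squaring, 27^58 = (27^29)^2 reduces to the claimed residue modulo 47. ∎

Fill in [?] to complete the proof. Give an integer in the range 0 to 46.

27^16 · 27^8 · 27^4 · 27^1 ≡ 9 · 3 · 12 · 27 = 8748.
8748 mod 47 = 6, so 27^29 ≡ 6 (mod 47).

6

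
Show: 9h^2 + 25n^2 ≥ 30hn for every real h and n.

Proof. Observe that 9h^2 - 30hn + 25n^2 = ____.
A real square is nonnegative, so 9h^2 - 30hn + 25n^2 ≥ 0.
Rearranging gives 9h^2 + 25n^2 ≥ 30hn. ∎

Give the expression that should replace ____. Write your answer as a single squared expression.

(3h - 5n)^2

9h^2 - 30hn + 25n^2 is a perfect-square trinomial: the outer terms are (3h)^2 and (5n)^2, and the cross term is -2·3h·5n.
So 9h^2 - 30hn + 25n^2 = (3h - 5n)^2 ≥ 0.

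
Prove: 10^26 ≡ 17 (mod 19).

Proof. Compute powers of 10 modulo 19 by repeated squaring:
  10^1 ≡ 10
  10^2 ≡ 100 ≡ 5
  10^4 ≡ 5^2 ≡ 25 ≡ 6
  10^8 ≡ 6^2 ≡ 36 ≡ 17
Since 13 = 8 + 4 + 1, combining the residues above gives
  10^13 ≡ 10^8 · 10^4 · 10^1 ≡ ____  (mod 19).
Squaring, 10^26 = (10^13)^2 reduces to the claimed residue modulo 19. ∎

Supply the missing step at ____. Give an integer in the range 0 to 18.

13

Multiply the listed residues: 17 · 6 · 10 = 102 → 1020.
Reducing modulo 19: 1020 = 53·19 + 13, so 10^13 ≡ 13.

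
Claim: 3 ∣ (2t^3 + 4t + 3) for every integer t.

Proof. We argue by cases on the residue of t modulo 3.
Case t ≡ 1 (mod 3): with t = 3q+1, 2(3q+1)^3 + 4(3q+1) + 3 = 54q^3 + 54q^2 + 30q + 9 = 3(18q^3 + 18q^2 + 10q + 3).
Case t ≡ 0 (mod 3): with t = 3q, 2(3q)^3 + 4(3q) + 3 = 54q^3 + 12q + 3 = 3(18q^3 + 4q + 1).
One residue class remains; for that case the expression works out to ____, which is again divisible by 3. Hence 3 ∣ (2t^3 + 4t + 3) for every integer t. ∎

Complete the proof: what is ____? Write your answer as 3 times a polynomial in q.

Only t ≡ 2 (mod 3) is unaccounted for. Put t = 3q+2:
2(3q+2)^3 + 4(3q+2) + 3 expands to 54q^3 + 108q^2 + 84q + 27,
and factoring out 3 leaves 3(18q^3 + 36q^2 + 28q + 9).

3(18q^3 + 36q^2 + 28q + 9)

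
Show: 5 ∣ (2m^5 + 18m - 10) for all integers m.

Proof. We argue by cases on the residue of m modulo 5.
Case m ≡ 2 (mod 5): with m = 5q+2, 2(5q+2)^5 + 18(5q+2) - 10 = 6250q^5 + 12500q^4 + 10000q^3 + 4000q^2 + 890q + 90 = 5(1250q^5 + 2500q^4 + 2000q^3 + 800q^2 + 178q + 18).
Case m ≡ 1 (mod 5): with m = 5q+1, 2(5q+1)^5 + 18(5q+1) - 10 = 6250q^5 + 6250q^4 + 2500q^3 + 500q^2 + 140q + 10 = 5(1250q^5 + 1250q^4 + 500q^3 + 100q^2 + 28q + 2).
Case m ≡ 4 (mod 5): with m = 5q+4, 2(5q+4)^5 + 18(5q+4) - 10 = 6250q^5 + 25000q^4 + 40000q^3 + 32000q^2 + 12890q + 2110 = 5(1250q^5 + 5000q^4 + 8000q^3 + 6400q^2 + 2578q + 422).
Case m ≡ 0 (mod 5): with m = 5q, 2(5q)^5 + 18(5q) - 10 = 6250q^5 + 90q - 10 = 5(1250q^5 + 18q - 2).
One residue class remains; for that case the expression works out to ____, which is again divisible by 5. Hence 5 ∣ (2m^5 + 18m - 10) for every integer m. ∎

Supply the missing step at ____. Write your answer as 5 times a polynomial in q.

5(1250q^5 + 3750q^4 + 4500q^3 + 2700q^2 + 828q + 106)

Only m ≡ 3 (mod 5) is unaccounted for. Put m = 5q+3:
2(5q+3)^5 + 18(5q+3) - 10 expands to 6250q^5 + 18750q^4 + 22500q^3 + 13500q^2 + 4140q + 530,
and factoring out 5 leaves 5(1250q^5 + 3750q^4 + 4500q^3 + 2700q^2 + 828q + 106).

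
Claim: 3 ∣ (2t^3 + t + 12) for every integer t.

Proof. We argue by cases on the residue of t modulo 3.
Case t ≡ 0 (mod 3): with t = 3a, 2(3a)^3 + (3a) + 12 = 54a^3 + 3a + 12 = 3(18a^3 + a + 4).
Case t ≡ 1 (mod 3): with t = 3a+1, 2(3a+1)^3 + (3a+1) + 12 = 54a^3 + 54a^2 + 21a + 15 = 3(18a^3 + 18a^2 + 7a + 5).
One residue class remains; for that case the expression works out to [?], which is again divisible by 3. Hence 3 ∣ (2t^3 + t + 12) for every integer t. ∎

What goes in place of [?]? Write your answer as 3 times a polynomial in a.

3(18a^3 + 36a^2 + 25a + 10)

The residues treated are {0, 1}, so the missing case is t ≡ 2 (mod 3); write t = 3a+2.
Then 2(3a+2)^3 + (3a+2) + 12 = 54a^3 + 108a^2 + 75a + 30 = 3(18a^3 + 36a^2 + 25a + 10).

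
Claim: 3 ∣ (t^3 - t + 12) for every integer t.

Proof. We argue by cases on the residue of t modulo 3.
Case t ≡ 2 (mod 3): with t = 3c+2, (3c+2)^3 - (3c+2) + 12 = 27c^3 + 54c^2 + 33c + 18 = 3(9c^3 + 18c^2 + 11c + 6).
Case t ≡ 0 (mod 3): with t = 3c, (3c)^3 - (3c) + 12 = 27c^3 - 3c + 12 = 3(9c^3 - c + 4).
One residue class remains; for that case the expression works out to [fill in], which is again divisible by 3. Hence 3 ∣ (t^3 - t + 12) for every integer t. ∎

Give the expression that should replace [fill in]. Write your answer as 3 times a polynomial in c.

Only t ≡ 1 (mod 3) is unaccounted for. Put t = 3c+1:
(3c+1)^3 - (3c+1) + 12 expands to 27c^3 + 27c^2 + 6c + 12,
and factoring out 3 leaves 3(9c^3 + 9c^2 + 2c + 4).

3(9c^3 + 9c^2 + 2c + 4)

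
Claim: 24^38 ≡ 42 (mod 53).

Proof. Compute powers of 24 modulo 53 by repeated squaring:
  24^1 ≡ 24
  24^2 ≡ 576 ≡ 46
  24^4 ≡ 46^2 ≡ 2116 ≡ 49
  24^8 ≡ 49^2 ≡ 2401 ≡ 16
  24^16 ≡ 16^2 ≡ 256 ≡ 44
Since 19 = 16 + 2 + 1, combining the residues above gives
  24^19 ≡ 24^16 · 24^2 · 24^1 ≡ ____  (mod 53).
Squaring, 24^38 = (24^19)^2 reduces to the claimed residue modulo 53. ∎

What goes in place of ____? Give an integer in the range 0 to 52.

Multiply the listed residues: 44 · 46 · 24 = 2024 → 48576.
Reducing modulo 53: 48576 = 916·53 + 28, so 24^19 ≡ 28.

28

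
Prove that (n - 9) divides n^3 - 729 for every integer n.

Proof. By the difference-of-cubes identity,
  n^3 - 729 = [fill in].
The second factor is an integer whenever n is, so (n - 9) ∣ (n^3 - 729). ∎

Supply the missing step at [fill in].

(n - 9)(n^2 + 9n + 81)

Polynomial division of n^3 - 729 by n - 9 leaves remainder 0 and quotient n^2 + 9n + 81.
Hence n^3 - 729 = (n - 9)(n^2 + 9n + 81).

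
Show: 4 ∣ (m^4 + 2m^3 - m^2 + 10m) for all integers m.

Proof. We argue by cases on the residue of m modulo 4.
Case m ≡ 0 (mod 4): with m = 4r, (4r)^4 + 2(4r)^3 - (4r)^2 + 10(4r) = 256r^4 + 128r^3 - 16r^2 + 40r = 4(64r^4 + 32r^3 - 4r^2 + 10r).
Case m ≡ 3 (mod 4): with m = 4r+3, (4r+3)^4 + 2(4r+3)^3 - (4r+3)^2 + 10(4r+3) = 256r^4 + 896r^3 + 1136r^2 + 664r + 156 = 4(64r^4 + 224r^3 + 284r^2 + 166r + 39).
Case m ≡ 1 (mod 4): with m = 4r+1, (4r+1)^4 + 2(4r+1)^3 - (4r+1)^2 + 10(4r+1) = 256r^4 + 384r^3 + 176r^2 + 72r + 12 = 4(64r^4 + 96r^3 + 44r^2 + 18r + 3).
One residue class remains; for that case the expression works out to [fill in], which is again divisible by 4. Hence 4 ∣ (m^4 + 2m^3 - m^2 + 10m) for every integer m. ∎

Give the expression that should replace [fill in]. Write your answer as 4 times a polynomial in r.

Only m ≡ 2 (mod 4) is unaccounted for. Put m = 4r+2:
(4r+2)^4 + 2(4r+2)^3 - (4r+2)^2 + 10(4r+2) expands to 256r^4 + 640r^3 + 560r^2 + 248r + 48,
and factoring out 4 leaves 4(64r^4 + 160r^3 + 140r^2 + 62r + 12).

4(64r^4 + 160r^3 + 140r^2 + 62r + 12)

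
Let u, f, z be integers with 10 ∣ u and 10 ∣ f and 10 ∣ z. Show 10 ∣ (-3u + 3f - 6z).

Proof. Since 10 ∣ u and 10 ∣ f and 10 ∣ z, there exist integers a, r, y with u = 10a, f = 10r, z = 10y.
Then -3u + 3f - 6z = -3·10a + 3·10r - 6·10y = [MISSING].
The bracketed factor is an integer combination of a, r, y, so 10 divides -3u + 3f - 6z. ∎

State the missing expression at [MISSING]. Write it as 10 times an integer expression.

10(-3a + 3r - 6y)

Each term has a factor of 10: -3·10a + 3·10r - 6·10y = 10·(-3a + 3r - 6y).
Since -3a + 3r - 6y is an integer, 10 ∣ (-3u + 3f - 6z).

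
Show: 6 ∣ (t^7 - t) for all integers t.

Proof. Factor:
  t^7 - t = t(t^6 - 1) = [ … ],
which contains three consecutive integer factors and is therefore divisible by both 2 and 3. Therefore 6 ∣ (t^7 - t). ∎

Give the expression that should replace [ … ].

(t - 1)t(t + 1)(t^4 + t^2 + 1)

t^6 - 1 = (t^2 - 1)(t^4 + t^2 + 1), and t^2 - 1 = (t-1)(t+1).
So t(t^6 - 1) = (t - 1)t(t + 1)(t^4 + t^2 + 1).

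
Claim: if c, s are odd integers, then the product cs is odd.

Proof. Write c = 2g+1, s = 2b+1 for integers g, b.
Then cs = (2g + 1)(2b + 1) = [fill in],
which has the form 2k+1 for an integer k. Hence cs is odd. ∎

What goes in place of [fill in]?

(2g + 1)(2b + 1) = 4bg + 2b + 2g + 1
= 2(2bg + b + g) + 1.
Since 2bg + b + g is an integer, the product is of the form 2k+1 for an integer k.

2(2bg + b + g) + 1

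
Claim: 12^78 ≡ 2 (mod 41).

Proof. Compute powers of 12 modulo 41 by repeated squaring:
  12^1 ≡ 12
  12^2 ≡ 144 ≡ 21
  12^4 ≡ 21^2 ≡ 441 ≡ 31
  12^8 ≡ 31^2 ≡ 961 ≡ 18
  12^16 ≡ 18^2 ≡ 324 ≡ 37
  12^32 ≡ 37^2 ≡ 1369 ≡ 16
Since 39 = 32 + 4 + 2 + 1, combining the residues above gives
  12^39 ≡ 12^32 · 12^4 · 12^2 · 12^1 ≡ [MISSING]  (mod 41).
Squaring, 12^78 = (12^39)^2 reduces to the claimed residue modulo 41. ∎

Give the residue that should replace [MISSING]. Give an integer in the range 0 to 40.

24

Multiply the listed residues: 16 · 31 · 21 · 12 = 496 → 10416 → 124992.
Reducing modulo 41: 124992 = 3048·41 + 24, so 12^39 ≡ 24.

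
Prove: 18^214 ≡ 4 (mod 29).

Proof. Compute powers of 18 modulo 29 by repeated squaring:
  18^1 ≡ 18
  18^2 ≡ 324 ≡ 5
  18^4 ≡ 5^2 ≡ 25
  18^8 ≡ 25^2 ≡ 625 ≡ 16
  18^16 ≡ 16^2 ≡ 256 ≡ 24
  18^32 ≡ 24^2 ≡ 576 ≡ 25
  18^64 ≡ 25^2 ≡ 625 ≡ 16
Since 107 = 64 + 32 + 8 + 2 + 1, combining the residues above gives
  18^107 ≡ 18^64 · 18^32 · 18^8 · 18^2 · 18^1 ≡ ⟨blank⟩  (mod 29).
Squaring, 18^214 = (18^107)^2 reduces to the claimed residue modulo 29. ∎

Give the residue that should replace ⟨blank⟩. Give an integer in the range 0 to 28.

Multiply the listed residues: 16 · 25 · 16 · 5 · 18 = 400 → 6400 → 32000 → 576000.
Reducing modulo 29: 576000 = 19862·29 + 2, so 18^107 ≡ 2.

2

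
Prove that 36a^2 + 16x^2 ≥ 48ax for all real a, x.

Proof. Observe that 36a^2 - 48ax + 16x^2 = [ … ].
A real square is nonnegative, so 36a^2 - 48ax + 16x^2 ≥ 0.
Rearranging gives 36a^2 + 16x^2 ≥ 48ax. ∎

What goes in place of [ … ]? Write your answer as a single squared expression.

(6a - 4x)^2

36a^2 - 48ax + 16x^2 is a perfect-square trinomial: the outer terms are (6a)^2 and (4x)^2, and the cross term is -2·6a·4x.
So 36a^2 - 48ax + 16x^2 = (6a - 4x)^2 ≥ 0.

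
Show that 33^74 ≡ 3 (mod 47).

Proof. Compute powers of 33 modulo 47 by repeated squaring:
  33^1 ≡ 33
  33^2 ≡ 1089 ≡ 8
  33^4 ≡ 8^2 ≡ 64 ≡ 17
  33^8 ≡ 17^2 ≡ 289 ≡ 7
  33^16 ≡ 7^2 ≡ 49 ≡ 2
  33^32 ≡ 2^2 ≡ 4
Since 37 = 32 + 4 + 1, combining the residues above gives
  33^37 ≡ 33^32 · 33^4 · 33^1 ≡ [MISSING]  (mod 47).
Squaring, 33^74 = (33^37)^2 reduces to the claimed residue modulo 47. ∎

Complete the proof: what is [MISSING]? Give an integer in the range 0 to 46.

33^32 · 33^4 · 33^1 ≡ 4 · 17 · 33 = 2244.
2244 mod 47 = 35, so 33^37 ≡ 35 (mod 47).

35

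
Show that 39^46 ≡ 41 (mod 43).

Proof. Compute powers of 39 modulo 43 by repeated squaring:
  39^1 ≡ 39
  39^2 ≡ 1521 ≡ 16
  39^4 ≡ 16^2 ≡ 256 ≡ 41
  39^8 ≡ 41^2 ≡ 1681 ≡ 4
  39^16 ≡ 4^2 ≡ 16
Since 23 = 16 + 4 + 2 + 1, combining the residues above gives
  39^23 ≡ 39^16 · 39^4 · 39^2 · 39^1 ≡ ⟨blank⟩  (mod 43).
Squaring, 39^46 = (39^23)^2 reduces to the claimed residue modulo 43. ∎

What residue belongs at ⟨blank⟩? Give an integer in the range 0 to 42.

39^16 · 39^4 · 39^2 · 39^1 ≡ 16 · 41 · 16 · 39 = 409344.
409344 mod 43 = 27, so 39^23 ≡ 27 (mod 43).

27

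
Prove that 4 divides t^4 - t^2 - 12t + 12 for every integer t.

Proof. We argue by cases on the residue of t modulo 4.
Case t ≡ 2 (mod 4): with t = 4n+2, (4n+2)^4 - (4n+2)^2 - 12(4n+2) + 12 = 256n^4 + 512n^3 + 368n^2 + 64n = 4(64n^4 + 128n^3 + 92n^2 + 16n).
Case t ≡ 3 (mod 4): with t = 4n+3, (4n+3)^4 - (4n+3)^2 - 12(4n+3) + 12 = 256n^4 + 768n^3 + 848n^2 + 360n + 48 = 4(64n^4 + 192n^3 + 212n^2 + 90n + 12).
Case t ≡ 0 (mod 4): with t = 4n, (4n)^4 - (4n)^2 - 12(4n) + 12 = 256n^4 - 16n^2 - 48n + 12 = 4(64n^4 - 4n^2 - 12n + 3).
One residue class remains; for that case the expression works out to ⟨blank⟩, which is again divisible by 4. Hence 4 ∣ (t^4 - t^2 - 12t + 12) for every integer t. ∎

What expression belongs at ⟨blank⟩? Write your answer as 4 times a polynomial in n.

The residues treated are {2, 3, 0}, so the missing case is t ≡ 1 (mod 4); write t = 4n+1.
Then (4n+1)^4 - (4n+1)^2 - 12(4n+1) + 12 = 256n^4 + 256n^3 + 80n^2 - 40n = 4(64n^4 + 64n^3 + 20n^2 - 10n).

4(64n^4 + 64n^3 + 20n^2 - 10n)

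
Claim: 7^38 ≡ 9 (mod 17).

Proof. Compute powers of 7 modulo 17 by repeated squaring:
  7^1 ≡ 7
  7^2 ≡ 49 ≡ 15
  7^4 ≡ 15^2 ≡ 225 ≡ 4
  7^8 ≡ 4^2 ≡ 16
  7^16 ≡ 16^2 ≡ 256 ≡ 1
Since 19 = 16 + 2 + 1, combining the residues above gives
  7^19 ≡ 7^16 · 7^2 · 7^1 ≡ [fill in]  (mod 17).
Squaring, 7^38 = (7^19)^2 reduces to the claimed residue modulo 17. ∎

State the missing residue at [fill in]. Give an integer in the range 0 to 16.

3

Multiply the listed residues: 1 · 15 · 7 = 15 → 105.
Reducing modulo 17: 105 = 6·17 + 3, so 7^19 ≡ 3.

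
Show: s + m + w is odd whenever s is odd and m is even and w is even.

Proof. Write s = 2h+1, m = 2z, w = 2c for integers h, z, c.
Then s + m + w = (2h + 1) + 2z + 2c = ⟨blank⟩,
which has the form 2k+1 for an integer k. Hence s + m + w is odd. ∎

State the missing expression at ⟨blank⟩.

Expanding: (2h + 1) + 2z + 2c = 2c + 2h + 2z + 1.
Every term except the constant is even, so this is 2(c + h + z) + 1,
and c + h + z ∈ ℤ gives the required form.

2(c + h + z) + 1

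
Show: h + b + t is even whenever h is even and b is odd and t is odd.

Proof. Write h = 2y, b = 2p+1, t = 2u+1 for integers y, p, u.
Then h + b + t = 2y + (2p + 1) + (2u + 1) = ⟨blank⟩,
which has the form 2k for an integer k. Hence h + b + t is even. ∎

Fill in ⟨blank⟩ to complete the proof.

2y + (2p + 1) + (2u + 1) = 2p + 2u + 2y + 2
= 2(p + u + y + 1).
Since p + u + y + 1 is an integer, the sum is of the form 2k for an integer k.

2(p + u + y + 1)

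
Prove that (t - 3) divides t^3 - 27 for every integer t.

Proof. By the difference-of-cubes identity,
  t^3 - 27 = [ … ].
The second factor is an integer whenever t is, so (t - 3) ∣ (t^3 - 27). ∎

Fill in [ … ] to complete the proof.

a^3 - b^3 = (a - b)(a^2 + ab + b^2). With a = t, b = 3:
t^3 - 27 = (t - 3)(t^2 + 3t + 9).

(t - 3)(t^2 + 3t + 9)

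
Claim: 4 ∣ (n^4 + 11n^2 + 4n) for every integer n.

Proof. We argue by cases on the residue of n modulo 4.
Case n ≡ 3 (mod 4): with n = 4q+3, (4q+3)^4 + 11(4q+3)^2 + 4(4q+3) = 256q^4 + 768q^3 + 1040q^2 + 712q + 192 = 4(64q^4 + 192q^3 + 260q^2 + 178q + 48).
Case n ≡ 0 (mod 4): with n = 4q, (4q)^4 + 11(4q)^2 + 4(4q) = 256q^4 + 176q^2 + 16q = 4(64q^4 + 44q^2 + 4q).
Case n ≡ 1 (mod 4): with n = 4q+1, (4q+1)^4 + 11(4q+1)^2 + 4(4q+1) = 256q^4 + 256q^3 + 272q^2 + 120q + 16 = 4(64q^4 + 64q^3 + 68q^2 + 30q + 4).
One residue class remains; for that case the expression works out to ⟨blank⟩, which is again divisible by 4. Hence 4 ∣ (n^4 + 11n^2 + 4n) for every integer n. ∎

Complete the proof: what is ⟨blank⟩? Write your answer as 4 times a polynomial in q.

4(64q^4 + 128q^3 + 140q^2 + 80q + 17)

Only n ≡ 2 (mod 4) is unaccounted for. Put n = 4q+2:
(4q+2)^4 + 11(4q+2)^2 + 4(4q+2) expands to 256q^4 + 512q^3 + 560q^2 + 320q + 68,
and factoring out 4 leaves 4(64q^4 + 128q^3 + 140q^2 + 80q + 17).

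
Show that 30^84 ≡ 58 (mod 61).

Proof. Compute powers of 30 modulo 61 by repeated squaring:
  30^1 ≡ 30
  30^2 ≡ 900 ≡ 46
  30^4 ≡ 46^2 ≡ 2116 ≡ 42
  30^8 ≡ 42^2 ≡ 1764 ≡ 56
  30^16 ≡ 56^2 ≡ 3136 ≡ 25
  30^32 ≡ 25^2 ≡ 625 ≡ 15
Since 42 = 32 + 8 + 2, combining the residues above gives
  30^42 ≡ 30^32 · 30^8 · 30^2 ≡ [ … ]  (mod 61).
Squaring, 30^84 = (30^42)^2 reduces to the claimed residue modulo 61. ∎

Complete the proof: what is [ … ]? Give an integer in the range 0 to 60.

27

Multiply the listed residues: 15 · 56 · 46 = 840 → 38640.
Reducing modulo 61: 38640 = 633·61 + 27, so 30^42 ≡ 27.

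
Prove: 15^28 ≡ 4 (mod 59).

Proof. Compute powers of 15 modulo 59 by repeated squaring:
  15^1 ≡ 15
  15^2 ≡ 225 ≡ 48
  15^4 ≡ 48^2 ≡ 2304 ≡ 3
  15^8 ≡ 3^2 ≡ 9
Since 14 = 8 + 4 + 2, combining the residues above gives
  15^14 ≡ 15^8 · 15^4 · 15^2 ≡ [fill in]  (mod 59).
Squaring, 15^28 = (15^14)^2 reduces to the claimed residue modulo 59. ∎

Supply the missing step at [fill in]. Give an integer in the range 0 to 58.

Multiply the listed residues: 9 · 3 · 48 = 27 → 1296.
Reducing modulo 59: 1296 = 21·59 + 57, so 15^14 ≡ 57.

57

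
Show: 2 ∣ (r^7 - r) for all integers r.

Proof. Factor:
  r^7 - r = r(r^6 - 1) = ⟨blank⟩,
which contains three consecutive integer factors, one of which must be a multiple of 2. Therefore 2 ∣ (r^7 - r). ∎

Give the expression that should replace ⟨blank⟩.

(r - 1)r(r + 1)(r^4 + r^2 + 1)

r^6 - 1 = (r^2 - 1)(r^4 + r^2 + 1), and r^2 - 1 = (r-1)(r+1).
So r(r^6 - 1) = (r - 1)r(r + 1)(r^4 + r^2 + 1).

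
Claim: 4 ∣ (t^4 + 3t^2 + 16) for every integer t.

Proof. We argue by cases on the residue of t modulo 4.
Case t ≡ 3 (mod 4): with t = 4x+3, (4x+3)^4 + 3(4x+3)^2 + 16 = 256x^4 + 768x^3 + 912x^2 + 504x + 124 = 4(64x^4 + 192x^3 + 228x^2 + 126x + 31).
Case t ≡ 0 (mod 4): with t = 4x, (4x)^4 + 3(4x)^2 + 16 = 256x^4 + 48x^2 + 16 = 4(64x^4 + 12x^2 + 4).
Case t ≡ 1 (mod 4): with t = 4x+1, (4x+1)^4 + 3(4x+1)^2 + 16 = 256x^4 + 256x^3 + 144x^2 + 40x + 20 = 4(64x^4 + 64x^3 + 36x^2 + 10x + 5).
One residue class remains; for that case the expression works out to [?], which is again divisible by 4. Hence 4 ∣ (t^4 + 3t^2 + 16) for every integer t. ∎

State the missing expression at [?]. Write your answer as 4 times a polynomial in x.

4(64x^4 + 128x^3 + 108x^2 + 44x + 11)

Only t ≡ 2 (mod 4) is unaccounted for. Put t = 4x+2:
(4x+2)^4 + 3(4x+2)^2 + 16 expands to 256x^4 + 512x^3 + 432x^2 + 176x + 44,
and factoring out 4 leaves 4(64x^4 + 128x^3 + 108x^2 + 44x + 11).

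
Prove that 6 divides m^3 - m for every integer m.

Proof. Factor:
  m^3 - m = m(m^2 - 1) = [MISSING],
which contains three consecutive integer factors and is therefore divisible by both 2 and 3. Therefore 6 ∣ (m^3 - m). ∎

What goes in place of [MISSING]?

m(m^2 - 1) = m(m - 1)(m + 1) = (m - 1)m(m + 1).
These three factors are consecutive integers, so their product is divisible by 6.

(m - 1)m(m + 1)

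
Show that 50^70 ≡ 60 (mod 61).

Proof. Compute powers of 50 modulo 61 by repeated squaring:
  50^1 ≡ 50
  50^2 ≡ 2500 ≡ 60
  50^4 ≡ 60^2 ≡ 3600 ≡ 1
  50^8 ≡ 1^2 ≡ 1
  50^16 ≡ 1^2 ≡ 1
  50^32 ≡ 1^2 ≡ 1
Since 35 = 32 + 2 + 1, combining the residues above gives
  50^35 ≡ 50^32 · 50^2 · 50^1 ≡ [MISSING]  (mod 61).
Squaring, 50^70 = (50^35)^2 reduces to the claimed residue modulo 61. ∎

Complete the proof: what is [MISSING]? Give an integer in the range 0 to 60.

50^32 · 50^2 · 50^1 ≡ 1 · 60 · 50 = 3000.
3000 mod 61 = 11, so 50^35 ≡ 11 (mod 61).

11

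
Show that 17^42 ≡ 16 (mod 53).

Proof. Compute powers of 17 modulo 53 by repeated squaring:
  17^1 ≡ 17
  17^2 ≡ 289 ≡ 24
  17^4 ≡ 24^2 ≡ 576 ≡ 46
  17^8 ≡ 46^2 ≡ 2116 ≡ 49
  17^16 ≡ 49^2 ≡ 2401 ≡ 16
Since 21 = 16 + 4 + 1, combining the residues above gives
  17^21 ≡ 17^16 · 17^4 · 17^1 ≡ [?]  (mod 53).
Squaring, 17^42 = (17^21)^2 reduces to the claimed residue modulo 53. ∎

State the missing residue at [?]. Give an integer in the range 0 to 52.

17^16 · 17^4 · 17^1 ≡ 16 · 46 · 17 = 12512.
12512 mod 53 = 4, so 17^21 ≡ 4 (mod 53).

4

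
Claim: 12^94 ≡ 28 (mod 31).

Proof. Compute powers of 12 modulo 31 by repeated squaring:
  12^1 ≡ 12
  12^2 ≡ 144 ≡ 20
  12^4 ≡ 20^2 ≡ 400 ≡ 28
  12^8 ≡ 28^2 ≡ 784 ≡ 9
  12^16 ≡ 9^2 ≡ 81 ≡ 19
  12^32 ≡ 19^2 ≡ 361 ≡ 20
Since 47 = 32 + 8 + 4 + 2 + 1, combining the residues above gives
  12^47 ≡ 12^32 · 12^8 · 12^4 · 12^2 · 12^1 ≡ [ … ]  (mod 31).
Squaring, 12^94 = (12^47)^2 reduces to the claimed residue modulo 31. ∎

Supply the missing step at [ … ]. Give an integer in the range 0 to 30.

Multiply the listed residues: 20 · 9 · 28 · 20 · 12 = 180 → 5040 → 100800 → 1209600.
Reducing modulo 31: 1209600 = 39019·31 + 11, so 12^47 ≡ 11.

11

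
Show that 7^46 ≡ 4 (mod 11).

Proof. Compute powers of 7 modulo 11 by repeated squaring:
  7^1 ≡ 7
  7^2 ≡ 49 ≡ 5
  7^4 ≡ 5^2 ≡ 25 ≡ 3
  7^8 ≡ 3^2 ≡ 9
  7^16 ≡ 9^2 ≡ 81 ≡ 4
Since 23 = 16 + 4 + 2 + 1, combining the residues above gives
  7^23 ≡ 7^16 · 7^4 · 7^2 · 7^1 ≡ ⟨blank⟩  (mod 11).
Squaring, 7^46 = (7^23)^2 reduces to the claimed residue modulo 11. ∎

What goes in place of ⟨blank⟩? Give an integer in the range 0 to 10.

2

7^16 · 7^4 · 7^2 · 7^1 ≡ 4 · 3 · 5 · 7 = 420.
420 mod 11 = 2, so 7^23 ≡ 2 (mod 11).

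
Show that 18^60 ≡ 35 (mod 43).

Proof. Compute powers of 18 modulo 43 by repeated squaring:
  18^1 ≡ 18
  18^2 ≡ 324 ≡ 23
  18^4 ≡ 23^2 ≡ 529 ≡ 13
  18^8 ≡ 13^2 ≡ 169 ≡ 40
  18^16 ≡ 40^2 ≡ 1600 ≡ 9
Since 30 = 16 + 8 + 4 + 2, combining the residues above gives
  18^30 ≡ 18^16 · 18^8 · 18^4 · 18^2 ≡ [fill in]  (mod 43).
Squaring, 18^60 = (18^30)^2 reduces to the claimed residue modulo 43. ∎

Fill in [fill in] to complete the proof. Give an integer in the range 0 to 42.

11

Multiply the listed residues: 9 · 40 · 13 · 23 = 360 → 4680 → 107640.
Reducing modulo 43: 107640 = 2503·43 + 11, so 18^30 ≡ 11.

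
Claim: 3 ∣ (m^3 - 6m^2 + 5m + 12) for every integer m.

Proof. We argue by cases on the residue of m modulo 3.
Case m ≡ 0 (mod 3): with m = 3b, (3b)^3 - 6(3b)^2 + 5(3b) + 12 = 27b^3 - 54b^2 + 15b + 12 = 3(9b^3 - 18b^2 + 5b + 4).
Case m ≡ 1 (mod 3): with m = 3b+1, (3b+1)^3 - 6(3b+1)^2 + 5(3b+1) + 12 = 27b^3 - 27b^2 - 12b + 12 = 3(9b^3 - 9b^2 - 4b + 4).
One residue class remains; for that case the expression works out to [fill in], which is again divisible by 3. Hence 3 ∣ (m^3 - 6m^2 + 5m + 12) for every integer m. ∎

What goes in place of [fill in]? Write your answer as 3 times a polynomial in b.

3(9b^3 - 7b + 2)

The residues treated are {0, 1}, so the missing case is m ≡ 2 (mod 3); write m = 3b+2.
Then (3b+2)^3 - 6(3b+2)^2 + 5(3b+2) + 12 = 27b^3 - 21b + 6 = 3(9b^3 - 7b + 2).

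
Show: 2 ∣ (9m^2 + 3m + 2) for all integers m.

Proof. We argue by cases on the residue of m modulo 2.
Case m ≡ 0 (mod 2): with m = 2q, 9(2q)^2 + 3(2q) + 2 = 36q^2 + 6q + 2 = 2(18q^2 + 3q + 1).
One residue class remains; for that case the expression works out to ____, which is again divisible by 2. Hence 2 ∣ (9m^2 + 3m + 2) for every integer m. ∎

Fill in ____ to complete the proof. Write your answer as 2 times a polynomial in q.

The residues treated are {0}, so the missing case is m ≡ 1 (mod 2); write m = 2q+1.
Then 9(2q+1)^2 + 3(2q+1) + 2 = 36q^2 + 42q + 14 = 2(18q^2 + 21q + 7).

2(18q^2 + 21q + 7)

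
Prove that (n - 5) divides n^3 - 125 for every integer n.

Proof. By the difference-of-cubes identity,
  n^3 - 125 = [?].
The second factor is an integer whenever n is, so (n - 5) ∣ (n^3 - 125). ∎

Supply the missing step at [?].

(n - 5)(n^2 + 5n + 25)

Polynomial division of n^3 - 125 by n - 5 leaves remainder 0 and quotient n^2 + 5n + 25.
Hence n^3 - 125 = (n - 5)(n^2 + 5n + 25).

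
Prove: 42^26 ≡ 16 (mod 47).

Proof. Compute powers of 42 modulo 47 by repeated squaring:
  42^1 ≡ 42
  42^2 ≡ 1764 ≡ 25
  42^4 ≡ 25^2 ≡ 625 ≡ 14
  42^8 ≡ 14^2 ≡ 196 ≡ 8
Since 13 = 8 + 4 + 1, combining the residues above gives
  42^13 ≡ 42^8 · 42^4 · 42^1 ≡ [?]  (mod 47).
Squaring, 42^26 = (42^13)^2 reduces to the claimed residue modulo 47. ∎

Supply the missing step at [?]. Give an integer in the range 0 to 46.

Multiply the listed residues: 8 · 14 · 42 = 112 → 4704.
Reducing modulo 47: 4704 = 100·47 + 4, so 42^13 ≡ 4.

4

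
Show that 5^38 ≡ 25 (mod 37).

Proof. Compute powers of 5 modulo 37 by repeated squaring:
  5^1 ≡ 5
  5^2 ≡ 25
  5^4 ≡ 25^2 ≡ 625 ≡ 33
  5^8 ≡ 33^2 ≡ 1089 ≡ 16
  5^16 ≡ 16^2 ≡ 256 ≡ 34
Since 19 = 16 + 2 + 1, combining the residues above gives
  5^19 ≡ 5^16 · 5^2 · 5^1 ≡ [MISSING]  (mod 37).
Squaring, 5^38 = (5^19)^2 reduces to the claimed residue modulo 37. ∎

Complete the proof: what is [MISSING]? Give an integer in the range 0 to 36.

32

Multiply the listed residues: 34 · 25 · 5 = 850 → 4250.
Reducing modulo 37: 4250 = 114·37 + 32, so 5^19 ≡ 32.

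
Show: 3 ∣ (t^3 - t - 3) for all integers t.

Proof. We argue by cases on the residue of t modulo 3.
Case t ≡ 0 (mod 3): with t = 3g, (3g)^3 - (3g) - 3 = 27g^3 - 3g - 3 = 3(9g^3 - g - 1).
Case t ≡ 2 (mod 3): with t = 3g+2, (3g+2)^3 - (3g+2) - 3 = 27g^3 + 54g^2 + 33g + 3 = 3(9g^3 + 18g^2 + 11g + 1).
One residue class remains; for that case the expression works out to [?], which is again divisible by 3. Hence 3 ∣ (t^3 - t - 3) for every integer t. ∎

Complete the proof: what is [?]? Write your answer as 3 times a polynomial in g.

Only t ≡ 1 (mod 3) is unaccounted for. Put t = 3g+1:
(3g+1)^3 - (3g+1) - 3 expands to 27g^3 + 27g^2 + 6g - 3,
and factoring out 3 leaves 3(9g^3 + 9g^2 + 2g - 1).

3(9g^3 + 9g^2 + 2g - 1)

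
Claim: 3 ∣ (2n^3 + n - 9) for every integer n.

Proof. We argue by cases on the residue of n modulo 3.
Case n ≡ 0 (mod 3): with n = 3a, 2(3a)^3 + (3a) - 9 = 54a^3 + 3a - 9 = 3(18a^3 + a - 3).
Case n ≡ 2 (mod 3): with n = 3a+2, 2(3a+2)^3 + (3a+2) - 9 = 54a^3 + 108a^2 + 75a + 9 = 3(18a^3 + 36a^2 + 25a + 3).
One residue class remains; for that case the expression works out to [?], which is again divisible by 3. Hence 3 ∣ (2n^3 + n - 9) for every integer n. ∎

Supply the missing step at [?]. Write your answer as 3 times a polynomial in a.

Only n ≡ 1 (mod 3) is unaccounted for. Put n = 3a+1:
2(3a+1)^3 + (3a+1) - 9 expands to 54a^3 + 54a^2 + 21a - 6,
and factoring out 3 leaves 3(18a^3 + 18a^2 + 7a - 2).

3(18a^3 + 18a^2 + 7a - 2)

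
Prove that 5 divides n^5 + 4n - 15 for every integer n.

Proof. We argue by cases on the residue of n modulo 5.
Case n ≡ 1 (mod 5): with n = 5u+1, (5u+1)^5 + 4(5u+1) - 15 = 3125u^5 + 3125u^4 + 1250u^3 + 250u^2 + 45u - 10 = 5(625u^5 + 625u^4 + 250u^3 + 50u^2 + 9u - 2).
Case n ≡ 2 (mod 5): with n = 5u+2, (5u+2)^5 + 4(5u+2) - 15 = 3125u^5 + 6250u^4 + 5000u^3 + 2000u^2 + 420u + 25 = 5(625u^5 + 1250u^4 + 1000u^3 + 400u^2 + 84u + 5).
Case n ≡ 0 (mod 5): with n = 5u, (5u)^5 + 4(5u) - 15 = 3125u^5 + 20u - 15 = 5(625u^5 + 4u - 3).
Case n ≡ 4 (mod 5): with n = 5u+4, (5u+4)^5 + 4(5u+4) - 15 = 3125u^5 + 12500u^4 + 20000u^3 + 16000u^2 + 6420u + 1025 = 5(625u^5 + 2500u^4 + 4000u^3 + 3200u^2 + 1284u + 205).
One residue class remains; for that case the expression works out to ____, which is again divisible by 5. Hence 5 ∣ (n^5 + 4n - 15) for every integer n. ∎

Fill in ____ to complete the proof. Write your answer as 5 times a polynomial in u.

5(625u^5 + 1875u^4 + 2250u^3 + 1350u^2 + 409u + 48)

The residues treated are {1, 2, 0, 4}, so the missing case is n ≡ 3 (mod 5); write n = 5u+3.
Then (5u+3)^5 + 4(5u+3) - 15 = 3125u^5 + 9375u^4 + 11250u^3 + 6750u^2 + 2045u + 240 = 5(625u^5 + 1875u^4 + 2250u^3 + 1350u^2 + 409u + 48).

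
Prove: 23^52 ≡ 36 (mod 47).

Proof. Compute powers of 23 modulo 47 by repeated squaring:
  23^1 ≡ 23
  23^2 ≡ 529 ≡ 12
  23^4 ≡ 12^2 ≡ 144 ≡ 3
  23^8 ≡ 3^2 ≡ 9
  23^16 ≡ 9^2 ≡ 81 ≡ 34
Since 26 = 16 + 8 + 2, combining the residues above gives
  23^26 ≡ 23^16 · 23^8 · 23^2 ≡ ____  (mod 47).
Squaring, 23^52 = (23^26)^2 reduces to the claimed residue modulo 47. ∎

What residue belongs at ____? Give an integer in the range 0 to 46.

6

23^16 · 23^8 · 23^2 ≡ 34 · 9 · 12 = 3672.
3672 mod 47 = 6, so 23^26 ≡ 6 (mod 47).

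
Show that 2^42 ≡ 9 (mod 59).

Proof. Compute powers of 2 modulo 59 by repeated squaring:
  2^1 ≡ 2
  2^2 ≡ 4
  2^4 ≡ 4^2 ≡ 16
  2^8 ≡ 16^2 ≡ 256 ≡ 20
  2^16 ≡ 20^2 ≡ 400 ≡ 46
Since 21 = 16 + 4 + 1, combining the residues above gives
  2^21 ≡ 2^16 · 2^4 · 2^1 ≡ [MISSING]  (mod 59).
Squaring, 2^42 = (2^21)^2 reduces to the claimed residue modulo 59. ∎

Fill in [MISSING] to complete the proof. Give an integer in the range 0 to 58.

2^16 · 2^4 · 2^1 ≡ 46 · 16 · 2 = 1472.
1472 mod 59 = 56, so 2^21 ≡ 56 (mod 59).

56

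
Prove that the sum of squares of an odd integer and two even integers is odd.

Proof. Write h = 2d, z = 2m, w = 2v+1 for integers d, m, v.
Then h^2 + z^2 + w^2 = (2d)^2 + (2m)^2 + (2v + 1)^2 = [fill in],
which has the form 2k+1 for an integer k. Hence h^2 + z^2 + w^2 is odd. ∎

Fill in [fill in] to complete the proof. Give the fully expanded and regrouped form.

2(2d^2 + 2m^2 + 2v^2 + 2v) + 1

Expanding: (2d)^2 + (2m)^2 + (2v + 1)^2 = 4d^2 + 4m^2 + 4v^2 + 4v + 1.
Every term except the constant is even, so this is 2(2d^2 + 2m^2 + 2v^2 + 2v) + 1,
and 2d^2 + 2m^2 + 2v^2 + 2v ∈ ℤ gives the required form.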